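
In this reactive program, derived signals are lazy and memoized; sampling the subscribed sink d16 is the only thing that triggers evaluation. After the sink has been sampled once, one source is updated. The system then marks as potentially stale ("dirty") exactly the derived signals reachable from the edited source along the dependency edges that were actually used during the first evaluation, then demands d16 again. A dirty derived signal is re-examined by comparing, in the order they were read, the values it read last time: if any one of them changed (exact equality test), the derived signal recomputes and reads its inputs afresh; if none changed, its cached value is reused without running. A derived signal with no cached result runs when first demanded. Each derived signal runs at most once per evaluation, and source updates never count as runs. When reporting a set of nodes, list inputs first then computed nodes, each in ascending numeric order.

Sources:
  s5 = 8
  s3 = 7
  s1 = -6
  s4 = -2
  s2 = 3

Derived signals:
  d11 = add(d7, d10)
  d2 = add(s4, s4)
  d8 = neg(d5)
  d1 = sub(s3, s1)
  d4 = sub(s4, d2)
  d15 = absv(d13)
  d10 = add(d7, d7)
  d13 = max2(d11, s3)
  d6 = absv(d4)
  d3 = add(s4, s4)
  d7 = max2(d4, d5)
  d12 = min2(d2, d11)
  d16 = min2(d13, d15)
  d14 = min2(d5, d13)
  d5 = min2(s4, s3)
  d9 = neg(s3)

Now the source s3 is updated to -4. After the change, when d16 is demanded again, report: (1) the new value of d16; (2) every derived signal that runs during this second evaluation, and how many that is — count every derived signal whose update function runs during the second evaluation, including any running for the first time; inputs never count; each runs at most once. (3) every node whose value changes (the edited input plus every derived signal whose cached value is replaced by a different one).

First demand of the output computes:
  d2 = add(-2, -2) = -4
  d4 = sub(-2, -4) = 2
  d5 = min2(-2, 7) = -2
  d7 = max2(2, -2) = 2
  d10 = add(2, 2) = 4
  d11 = add(2, 4) = 6
  d13 = max2(6, 7) = 7
  d15 = absv(7) = 7
  d16 = min2(7, 7) = 7

After the edit, cleaning proceeds:
  d5: a read changed (s3 7->-4) — executes, giving -4.
  d7: a read changed (d5 -2->-4) — executes, giving 2 — identical to its old value.
  d10: dirty, but its reads are unchanged (d7 unchanged, d7 unchanged); cached 4 stands.
  d11: dirty, but its reads are unchanged (d7 unchanged, d10 unchanged); cached 6 stands.
  d13: a read changed (s3 7->-4) — executes, giving 6.
  d15: a read changed (d13 7->6) — executes, giving 6.
  d16: a read changed (d13 7->6; d15 7->6) — executes, giving 6.

Note where the cutoff bites: d10 is checked, finds nothing changed, and keeps its cache.

Demanding d16 again yields 6.
5 derived signals run: d5, d7, d13, d15, d16.
The nodes whose values change: s3, d5, d13, d15, d16.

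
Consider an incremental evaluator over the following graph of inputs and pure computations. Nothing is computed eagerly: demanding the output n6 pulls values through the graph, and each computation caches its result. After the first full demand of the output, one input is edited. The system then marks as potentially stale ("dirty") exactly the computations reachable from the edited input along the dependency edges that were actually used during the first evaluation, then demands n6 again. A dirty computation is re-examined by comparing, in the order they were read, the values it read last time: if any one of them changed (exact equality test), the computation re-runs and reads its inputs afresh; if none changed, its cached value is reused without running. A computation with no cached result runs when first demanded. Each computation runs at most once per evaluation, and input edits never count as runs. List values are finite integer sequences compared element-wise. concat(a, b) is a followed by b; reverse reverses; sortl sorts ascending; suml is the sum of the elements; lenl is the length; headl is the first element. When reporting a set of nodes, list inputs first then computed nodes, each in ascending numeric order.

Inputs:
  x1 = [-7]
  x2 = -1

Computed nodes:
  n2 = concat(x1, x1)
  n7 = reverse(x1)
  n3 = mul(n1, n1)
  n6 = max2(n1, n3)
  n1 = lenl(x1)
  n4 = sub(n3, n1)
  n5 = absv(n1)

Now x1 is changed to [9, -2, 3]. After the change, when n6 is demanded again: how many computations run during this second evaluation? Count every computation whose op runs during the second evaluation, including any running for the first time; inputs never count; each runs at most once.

Run set: n1, n3, n6 (3 run).

Initial pass — values computed on the first demand:
  n1 = lenl([-7]) = 1
  n3 = mul(1, 1) = 1
  n6 = max2(1, 1) = 1

Second demand — change propagation:
  n1: re-runs because x1 [-7]->[9, -2, 3]; new result 3.
  n3: re-runs because n1 1->3; n1 1->3; new result 9.
  n6: re-runs because n1 1->3; n3 1->9; new result 9.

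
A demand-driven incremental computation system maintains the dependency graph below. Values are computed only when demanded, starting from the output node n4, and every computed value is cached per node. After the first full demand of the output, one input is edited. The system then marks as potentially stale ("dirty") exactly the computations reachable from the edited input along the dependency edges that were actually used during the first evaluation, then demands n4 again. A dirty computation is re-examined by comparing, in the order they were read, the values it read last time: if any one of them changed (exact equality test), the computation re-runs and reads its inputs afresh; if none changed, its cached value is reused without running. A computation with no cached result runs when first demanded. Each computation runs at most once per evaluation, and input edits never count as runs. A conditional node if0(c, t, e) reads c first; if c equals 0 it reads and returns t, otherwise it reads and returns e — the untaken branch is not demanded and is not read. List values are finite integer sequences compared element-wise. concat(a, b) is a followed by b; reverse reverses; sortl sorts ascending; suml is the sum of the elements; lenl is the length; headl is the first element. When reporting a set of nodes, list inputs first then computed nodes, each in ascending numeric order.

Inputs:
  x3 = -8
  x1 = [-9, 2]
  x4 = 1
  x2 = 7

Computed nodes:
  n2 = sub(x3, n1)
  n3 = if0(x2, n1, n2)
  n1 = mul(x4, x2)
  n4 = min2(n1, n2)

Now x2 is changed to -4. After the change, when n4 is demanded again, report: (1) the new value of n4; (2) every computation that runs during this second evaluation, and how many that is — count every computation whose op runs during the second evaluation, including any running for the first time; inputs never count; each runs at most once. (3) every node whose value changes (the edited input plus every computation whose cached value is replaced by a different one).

First evaluation (everything demanded from the output):
  n1 = mul(1, 7) = 7
  n2 = sub(-8, 7) = -15
  n4 = min2(7, -15) = -15

Propagation after the edit:
  n1: runs — x2 7->-4; result -4.
  n2: runs — n1 7->-4; result -4.
  n4: runs — n1 7->-4; n2 -15->-4; result -4.

New value of n4: -4.
Computations that run: n1, n2, n4 — 3 in total.
Values that change: x2, n1, n2, n4.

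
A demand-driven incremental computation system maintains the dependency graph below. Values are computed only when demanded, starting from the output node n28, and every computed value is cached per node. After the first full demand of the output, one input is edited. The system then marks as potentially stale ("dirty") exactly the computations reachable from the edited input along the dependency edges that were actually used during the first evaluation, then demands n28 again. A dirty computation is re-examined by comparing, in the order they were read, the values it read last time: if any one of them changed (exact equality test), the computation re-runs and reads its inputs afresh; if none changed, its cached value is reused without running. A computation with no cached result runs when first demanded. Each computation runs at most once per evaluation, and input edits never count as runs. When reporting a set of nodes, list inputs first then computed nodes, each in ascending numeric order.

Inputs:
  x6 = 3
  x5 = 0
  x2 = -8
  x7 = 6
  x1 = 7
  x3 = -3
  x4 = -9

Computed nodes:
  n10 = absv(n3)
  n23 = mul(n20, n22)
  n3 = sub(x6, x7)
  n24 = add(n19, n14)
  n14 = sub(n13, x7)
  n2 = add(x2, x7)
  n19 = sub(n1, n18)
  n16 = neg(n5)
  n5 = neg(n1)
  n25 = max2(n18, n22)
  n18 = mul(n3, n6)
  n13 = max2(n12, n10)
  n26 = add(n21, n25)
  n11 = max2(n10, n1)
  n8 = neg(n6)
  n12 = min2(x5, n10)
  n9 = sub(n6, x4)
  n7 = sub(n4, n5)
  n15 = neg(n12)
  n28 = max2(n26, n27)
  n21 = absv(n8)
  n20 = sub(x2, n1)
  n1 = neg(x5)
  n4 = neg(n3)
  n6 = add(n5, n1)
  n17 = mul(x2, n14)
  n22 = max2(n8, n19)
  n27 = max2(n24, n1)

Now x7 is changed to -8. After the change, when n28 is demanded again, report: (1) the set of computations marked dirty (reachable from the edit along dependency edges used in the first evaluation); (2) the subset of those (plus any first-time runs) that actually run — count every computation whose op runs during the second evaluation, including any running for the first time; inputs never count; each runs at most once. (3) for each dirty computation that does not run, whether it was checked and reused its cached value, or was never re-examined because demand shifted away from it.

Marked dirty: n3, n10, n12, n13, n14, n18, n19, n22, n24, n25, n26, n27, n28.
Computations that run: n3, n10, n12, n13, n14, n18, n24, n27, n28 — 9 in total.
Checked but reused from cache: n19, n22, n25, n26.
Key observation: the cutoff stops propagation at n19 — its inputs' values are unchanged, so it reuses its cache.

First evaluation (everything demanded from the output):
  n1 = neg(0) = 0
  n3 = sub(3, 6) = -3
  n5 = neg(0) = 0
  n6 = add(0, 0) = 0
  n8 = neg(0) = 0
  n10 = absv(-3) = 3
  n12 = min2(0, 3) = 0
  n13 = max2(0, 3) = 3
  n14 = sub(3, 6) = -3
  n18 = mul(-3, 0) = 0
  n19 = sub(0, 0) = 0
  n21 = absv(0) = 0
  n22 = max2(0, 0) = 0
  n24 = add(0, -3) = -3
  n25 = max2(0, 0) = 0
  n26 = add(0, 0) = 0
  n27 = max2(-3, 0) = 0
  n28 = max2(0, 0) = 0

Propagation after the edit:
  n3: runs — x7 6->-8; result 11.
  n10: runs — n3 -3->11; result 11.
  n12: runs — n10 3->11; result 0 (same value as before).
  n13: runs — n10 3->11; result 11.
  n14: runs — n13 3->11; x7 6->-8; result 19.
  n18: runs — n3 -3->11; result 0 (same value as before).
  n19: checked — values it read are unchanged (n1 unchanged, n18 unchanged); reused cached 0 without running.
  n22: checked — values it read are unchanged (n8 unchanged, n19 unchanged); reused cached 0 without running.
  n24: runs — n14 -3->19; result 19.
  n25: checked — values it read are unchanged (n18 unchanged, n22 unchanged); reused cached 0 without running.
  n26: checked — values it read are unchanged (n21 unchanged, n25 unchanged); reused cached 0 without running.
  n27: runs — n24 -3->19; result 19.
  n28: runs — n27 0->19; result 19.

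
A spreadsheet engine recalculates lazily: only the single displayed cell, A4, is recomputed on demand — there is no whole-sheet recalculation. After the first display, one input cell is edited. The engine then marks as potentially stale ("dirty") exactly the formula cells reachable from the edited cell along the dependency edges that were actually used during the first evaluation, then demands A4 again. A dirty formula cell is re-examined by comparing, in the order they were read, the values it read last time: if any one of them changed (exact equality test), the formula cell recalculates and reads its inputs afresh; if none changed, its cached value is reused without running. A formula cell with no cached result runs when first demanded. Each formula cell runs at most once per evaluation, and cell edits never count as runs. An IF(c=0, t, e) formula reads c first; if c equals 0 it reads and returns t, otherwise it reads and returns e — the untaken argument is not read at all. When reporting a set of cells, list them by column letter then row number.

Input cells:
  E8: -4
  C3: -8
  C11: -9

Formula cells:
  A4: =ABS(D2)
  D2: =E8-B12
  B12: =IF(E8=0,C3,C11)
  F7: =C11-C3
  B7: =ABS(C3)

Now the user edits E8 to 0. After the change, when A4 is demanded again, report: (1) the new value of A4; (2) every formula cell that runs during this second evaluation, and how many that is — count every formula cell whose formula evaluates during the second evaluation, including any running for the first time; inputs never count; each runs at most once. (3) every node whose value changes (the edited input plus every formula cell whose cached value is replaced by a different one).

First evaluation (everything demanded from the output):
  B12 = IF(E8=0: E8=-4 -> else branch C11) = -9
  D2 = -4 - -9 = 5
  A4 = ABS(5) = 5

Propagation after the edit:
  B12: runs — E8 -4->0; result -8.
  D2: runs — E8 -4->0; B12 -9->-8; result 8.
  A4: runs — D2 5->8; result 8.

New value of A4: 8.
Formula cells that run: A4, B12, D2 — 3 in total.
Values that change: A4, B12, D2, E8.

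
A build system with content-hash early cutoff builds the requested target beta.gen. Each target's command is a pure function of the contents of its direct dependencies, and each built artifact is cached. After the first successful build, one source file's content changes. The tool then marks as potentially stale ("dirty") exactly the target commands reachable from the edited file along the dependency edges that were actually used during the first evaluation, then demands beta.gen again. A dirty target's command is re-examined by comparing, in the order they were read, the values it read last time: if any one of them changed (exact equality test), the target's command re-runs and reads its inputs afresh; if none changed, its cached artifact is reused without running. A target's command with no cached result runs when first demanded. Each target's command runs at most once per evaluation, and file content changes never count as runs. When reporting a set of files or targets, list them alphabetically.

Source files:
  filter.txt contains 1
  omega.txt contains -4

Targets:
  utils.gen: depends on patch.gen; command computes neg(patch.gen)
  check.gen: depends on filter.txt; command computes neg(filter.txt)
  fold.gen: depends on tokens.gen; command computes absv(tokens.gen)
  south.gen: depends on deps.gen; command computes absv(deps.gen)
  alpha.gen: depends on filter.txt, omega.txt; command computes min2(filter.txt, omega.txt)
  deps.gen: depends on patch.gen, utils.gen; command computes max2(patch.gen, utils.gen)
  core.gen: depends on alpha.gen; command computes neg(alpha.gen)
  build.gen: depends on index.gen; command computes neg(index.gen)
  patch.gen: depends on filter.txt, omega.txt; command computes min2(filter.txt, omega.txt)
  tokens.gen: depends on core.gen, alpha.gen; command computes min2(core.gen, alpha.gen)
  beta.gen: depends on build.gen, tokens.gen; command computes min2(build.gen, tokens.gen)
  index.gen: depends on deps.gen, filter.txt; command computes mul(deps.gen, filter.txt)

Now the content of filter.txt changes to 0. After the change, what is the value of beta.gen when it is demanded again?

New value of beta.gen: -4.
Key observation: the cutoff stops propagation at utils.gen — its inputs' values are unchanged, so it reuses its cache.

First evaluation (everything demanded from the output):
  alpha.gen = min2(1, -4) = -4
  core.gen = neg(-4) = 4
  patch.gen = min2(1, -4) = -4
  tokens.gen = min2(4, -4) = -4
  utils.gen = neg(-4) = 4
  deps.gen = max2(-4, 4) = 4
  index.gen = mul(4, 1) = 4
  build.gen = neg(4) = -4
  beta.gen = min2(-4, -4) = -4

Propagation after the edit:
  alpha.gen: runs — filter.txt 1->0; result -4 (same value as before).
  core.gen: checked — values it read are unchanged (alpha.gen unchanged); reused cached 4 without running.
  patch.gen: runs — filter.txt 1->0; result -4 (same value as before).
  tokens.gen: checked — values it read are unchanged (core.gen unchanged, alpha.gen unchanged); reused cached -4 without running.
  utils.gen: checked — values it read are unchanged (patch.gen unchanged); reused cached 4 without running.
  deps.gen: checked — values it read are unchanged (patch.gen unchanged, utils.gen unchanged); reused cached 4 without running.
  index.gen: runs — filter.txt 1->0; result 0.
  build.gen: runs — index.gen 4->0; result 0.
  beta.gen: runs — build.gen -4->0; result -4 (same value as before).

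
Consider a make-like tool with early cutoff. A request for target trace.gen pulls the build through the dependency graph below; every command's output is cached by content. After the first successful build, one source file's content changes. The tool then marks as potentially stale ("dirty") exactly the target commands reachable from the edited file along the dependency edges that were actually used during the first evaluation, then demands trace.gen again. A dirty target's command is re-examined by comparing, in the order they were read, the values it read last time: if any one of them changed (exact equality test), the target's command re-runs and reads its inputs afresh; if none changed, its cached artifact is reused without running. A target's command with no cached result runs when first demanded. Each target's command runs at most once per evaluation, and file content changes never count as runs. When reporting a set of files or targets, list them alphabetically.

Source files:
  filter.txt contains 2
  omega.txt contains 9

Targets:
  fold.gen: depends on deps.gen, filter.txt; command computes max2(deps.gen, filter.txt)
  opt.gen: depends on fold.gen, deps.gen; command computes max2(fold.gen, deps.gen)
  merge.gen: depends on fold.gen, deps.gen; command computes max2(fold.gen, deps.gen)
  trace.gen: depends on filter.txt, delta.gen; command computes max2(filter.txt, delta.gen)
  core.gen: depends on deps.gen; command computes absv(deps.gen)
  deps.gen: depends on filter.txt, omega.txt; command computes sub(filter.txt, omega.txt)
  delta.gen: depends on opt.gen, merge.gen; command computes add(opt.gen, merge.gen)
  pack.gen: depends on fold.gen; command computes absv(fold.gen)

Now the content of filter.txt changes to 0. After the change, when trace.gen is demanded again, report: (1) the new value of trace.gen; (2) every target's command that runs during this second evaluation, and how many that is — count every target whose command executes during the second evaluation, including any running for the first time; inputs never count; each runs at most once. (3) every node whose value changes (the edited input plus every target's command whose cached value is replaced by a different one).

Demanding trace.gen again yields 0.
6 target commands run: delta.gen, deps.gen, fold.gen, merge.gen, opt.gen, trace.gen.
The nodes whose values change: delta.gen, deps.gen, filter.txt, fold.gen, merge.gen, opt.gen, trace.gen.

First demand of the output computes:
  deps.gen = sub(2, 9) = -7
  fold.gen = max2(-7, 2) = 2
  merge.gen = max2(2, -7) = 2
  opt.gen = max2(2, -7) = 2
  delta.gen = add(2, 2) = 4
  trace.gen = max2(2, 4) = 4

After the edit, cleaning proceeds:
  deps.gen: a read changed (filter.txt 2->0) — executes, giving -9.
  fold.gen: a read changed (deps.gen -7->-9; filter.txt 2->0) — executes, giving 0.
  merge.gen: a read changed (fold.gen 2->0; deps.gen -7->-9) — executes, giving 0.
  opt.gen: a read changed (fold.gen 2->0; deps.gen -7->-9) — executes, giving 0.
  delta.gen: a read changed (opt.gen 2->0; merge.gen 2->0) — executes, giving 0.
  trace.gen: a read changed (filter.txt 2->0; delta.gen 4->0) — executes, giving 0.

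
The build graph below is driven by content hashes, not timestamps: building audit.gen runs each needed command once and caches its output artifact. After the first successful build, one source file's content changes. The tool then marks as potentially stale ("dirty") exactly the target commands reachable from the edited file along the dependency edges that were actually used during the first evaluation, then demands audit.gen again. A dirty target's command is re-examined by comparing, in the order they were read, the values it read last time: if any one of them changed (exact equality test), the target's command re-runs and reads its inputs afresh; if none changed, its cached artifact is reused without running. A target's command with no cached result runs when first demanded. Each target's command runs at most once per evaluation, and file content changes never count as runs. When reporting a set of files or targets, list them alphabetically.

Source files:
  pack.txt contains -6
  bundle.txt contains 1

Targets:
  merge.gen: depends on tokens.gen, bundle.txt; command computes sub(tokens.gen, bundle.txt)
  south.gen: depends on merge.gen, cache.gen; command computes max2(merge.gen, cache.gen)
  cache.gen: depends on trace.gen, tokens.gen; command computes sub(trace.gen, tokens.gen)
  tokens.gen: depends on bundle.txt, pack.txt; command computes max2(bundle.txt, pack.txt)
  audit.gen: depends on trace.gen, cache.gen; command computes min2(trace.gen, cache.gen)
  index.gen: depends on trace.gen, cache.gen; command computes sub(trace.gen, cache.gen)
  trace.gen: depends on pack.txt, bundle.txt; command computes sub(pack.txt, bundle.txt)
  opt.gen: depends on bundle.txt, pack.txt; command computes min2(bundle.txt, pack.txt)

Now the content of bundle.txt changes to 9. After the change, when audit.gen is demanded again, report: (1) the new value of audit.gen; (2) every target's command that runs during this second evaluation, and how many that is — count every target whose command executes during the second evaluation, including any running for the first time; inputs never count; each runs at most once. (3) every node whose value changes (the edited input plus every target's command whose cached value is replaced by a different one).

audit.gen now evaluates to -24.
Run set: audit.gen, cache.gen, tokens.gen, trace.gen (4 run).
Changed values: audit.gen, bundle.txt, cache.gen, tokens.gen, trace.gen.

Initial pass — values computed on the first demand:
  tokens.gen = max2(1, -6) = 1
  trace.gen = sub(-6, 1) = -7
  cache.gen = sub(-7, 1) = -8
  audit.gen = min2(-7, -8) = -8

Second demand — change propagation:
  tokens.gen: re-runs because bundle.txt 1->9; new result 9.
  trace.gen: re-runs because bundle.txt 1->9; new result -15.
  cache.gen: re-runs because trace.gen -7->-15; tokens.gen 1->9; new result -24.
  audit.gen: re-runs because trace.gen -7->-15; cache.gen -8->-24; new result -24.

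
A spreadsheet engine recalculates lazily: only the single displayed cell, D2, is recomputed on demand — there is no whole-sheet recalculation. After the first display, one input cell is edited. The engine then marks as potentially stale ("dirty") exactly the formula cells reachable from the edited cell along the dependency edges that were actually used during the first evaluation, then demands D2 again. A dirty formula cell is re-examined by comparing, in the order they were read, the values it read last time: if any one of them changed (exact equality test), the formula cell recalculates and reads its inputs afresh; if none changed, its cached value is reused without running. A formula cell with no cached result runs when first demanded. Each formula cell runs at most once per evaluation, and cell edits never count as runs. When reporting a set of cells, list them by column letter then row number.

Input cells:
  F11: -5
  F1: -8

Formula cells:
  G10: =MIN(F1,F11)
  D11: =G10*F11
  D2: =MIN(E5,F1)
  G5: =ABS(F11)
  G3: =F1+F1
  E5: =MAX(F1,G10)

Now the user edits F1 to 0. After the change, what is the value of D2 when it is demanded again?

First evaluation (everything demanded from the output):
  G10 = MIN(-8, -5) = -8
  E5 = MAX(-8, -8) = -8
  D2 = MIN(-8, -8) = -8

Propagation after the edit:
  G10: runs — F1 -8->0; result -5.
  E5: runs — F1 -8->0; G10 -8->-5; result 0.
  D2: runs — E5 -8->0; F1 -8->0; result 0.

New value of D2: 0.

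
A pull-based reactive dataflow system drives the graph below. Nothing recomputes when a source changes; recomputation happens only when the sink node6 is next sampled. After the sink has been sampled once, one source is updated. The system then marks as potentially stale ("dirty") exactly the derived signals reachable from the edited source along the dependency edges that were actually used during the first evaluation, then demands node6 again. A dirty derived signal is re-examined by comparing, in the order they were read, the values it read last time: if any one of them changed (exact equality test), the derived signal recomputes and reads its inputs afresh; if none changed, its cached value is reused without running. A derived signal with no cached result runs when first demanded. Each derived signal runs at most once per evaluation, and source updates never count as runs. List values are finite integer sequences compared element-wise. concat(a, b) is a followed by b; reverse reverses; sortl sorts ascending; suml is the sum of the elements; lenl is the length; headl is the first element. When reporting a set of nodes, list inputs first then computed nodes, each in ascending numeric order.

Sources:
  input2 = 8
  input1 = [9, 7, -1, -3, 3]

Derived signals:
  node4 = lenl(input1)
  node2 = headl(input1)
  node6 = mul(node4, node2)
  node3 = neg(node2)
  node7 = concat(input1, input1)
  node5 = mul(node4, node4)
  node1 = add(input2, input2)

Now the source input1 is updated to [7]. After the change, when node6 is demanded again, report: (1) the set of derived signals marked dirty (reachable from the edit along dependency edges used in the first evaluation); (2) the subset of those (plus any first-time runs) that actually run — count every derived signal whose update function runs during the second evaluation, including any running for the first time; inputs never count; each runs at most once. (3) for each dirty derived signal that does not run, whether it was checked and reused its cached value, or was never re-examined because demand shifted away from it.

Marked dirty: node2, node4, node6.
Derived signals that run: node2, node4, node6 — 3 in total.
Every dirty derived signal ran.

First evaluation (everything demanded from the output):
  node2 = headl([9, 7, -1, -3, 3]) = 9
  node4 = lenl([9, 7, -1, -3, 3]) = 5
  node6 = mul(5, 9) = 45

Propagation after the edit:
  node2: runs — input1 [9, 7, -1, -3, 3]->[7]; result 7.
  node4: runs — input1 [9, 7, -1, -3, 3]->[7]; result 1.
  node6: runs — node4 5->1; node2 9->7; result 7.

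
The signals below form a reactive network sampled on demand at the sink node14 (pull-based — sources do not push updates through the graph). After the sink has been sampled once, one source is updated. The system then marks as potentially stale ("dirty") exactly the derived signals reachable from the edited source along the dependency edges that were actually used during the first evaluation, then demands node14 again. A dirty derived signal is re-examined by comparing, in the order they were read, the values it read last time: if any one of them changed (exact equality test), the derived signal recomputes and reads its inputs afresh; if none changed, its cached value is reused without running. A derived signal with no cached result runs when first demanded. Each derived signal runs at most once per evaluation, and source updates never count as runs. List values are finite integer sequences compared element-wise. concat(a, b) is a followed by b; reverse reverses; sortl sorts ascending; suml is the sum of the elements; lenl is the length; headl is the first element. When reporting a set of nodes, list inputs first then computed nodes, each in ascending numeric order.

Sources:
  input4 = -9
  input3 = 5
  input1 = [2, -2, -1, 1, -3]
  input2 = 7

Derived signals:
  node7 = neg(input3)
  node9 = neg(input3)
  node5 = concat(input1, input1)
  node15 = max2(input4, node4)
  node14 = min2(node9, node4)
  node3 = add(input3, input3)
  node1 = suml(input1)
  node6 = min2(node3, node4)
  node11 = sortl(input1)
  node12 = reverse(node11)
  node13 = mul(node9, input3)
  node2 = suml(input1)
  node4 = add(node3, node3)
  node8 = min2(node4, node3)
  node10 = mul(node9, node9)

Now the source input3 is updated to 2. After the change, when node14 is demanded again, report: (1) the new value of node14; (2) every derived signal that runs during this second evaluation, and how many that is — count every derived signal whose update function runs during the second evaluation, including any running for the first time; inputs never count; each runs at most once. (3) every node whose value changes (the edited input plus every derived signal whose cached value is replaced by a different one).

node14 now evaluates to -2.
Run set: node3, node4, node9, node14 (4 run).
Changed values: input3, node3, node4, node9, node14.

Initial pass — values computed on the first demand:
  node3 = add(5, 5) = 10
  node4 = add(10, 10) = 20
  node9 = neg(5) = -5
  node14 = min2(-5, 20) = -5

Second demand — change propagation:
  node3: re-runs because input3 5->2; input3 5->2; new result 4.
  node4: re-runs because node3 10->4; node3 10->4; new result 8.
  node9: re-runs because input3 5->2; new result -2.
  node14: re-runs because node9 -5->-2; node4 20->8; new result -2.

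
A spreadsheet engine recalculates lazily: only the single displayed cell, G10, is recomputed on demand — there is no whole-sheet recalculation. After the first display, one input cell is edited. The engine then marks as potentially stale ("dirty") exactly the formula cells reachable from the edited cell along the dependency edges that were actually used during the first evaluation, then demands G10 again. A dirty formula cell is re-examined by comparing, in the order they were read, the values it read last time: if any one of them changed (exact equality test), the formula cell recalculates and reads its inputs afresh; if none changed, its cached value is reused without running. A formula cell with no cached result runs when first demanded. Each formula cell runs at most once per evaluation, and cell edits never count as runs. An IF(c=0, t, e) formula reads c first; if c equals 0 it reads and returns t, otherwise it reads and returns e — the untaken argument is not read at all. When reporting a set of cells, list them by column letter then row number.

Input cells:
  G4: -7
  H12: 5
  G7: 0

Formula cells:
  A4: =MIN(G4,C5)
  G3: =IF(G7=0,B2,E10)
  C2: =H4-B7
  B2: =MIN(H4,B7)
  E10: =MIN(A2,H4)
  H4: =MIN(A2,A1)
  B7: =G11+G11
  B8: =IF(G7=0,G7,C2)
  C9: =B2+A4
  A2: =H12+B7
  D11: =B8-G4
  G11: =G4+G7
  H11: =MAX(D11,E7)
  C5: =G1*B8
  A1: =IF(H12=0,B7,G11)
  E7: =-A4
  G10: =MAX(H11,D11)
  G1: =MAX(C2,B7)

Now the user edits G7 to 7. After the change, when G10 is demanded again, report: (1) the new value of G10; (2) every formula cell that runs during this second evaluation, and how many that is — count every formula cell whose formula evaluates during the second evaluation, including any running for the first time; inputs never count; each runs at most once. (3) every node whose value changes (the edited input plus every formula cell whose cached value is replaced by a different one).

First evaluation (everything demanded from the output):
  G11 = -7 + 0 = -7
  B7 = -7 + -7 = -14
  A1 = IF(H12=0: H12=5 -> else branch G11) = -7
  A2 = 5 + -14 = -9
  H4 = MIN(-9, -7) = -9
  C2 = -9 - -14 = 5
  B8 = IF(G7=0: G7=0 -> then branch G7) = 0
  D11 = 0 - -7 = 7
  G1 = MAX(5, -14) = 5
  C5 = 5 * 0 = 0
  A4 = MIN(-7, 0) = -7
  E7 = -(-7) = 7
  H11 = MAX(7, 7) = 7
  G10 = MAX(7, 7) = 7

Propagation after the edit:
  G11: runs — G7 0->7; result 0.
  B7: runs — G11 -7->0; G11 -7->0; result 0.
  A1: runs — G11 -7->0; result 0.
  A2: runs — B7 -14->0; result 5.
  H4: runs — A2 -9->5; A1 -7->0; result 0.
  C2: runs — H4 -9->0; B7 -14->0; result 0.
  B8: runs — G7 0->7; G7 0->7; result 0 (same value as before).
  D11: checked — values it read are unchanged (B8 unchanged, G4 unchanged); reused cached 7 without running.
  G1: runs — C2 5->0; B7 -14->0; result 0.
  C5: runs — G1 5->0; result 0 (same value as before).
  A4: checked — values it read are unchanged (G4 unchanged, C5 unchanged); reused cached -7 without running.
  E7: checked — values it read are unchanged (A4 unchanged); reused cached 7 without running.
  H11: checked — values it read are unchanged (D11 unchanged, E7 unchanged); reused cached 7 without running.
  G10: checked — values it read are unchanged (H11 unchanged, D11 unchanged); reused cached 7 without running.

Key observation: the cutoff stops propagation at A4 — its inputs' values are unchanged, so it reuses its cache.

New value of G10: 7.
Formula cells that run: A1, A2, B7, B8, C2, C5, G1, G11, H4 — 9 in total.
Values that change: A1, A2, B7, C2, G1, G7, G11, H4.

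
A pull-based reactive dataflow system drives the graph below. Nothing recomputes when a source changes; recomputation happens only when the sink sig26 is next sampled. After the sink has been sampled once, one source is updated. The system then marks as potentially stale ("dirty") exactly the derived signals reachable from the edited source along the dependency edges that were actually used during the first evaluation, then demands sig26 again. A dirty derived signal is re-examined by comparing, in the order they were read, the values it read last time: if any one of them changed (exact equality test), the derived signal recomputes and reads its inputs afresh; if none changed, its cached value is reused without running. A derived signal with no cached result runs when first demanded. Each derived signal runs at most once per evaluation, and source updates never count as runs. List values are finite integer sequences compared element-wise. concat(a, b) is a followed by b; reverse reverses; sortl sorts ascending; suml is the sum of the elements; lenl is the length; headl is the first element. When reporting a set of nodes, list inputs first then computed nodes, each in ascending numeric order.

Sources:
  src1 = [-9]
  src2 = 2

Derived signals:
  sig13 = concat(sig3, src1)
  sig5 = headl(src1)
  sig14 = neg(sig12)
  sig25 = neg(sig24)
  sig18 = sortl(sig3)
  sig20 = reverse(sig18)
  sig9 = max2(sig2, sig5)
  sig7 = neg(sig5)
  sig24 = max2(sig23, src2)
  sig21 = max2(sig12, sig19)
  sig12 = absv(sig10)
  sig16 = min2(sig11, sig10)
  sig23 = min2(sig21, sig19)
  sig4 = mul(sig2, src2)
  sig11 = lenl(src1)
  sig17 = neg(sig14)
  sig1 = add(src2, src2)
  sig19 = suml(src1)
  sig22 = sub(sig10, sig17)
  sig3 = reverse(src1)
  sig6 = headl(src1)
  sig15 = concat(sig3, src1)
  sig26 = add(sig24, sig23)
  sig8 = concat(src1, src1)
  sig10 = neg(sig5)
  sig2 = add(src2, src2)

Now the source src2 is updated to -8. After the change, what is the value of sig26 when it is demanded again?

New value of sig26: -17.

First evaluation (everything demanded from the output):
  sig5 = headl([-9]) = -9
  sig10 = neg(-9) = 9
  sig12 = absv(9) = 9
  sig19 = suml([-9]) = -9
  sig21 = max2(9, -9) = 9
  sig23 = min2(9, -9) = -9
  sig24 = max2(-9, 2) = 2
  sig26 = add(2, -9) = -7

Propagation after the edit:
  sig24: runs — src2 2->-8; result -8.
  sig26: runs — sig24 2->-8; result -17.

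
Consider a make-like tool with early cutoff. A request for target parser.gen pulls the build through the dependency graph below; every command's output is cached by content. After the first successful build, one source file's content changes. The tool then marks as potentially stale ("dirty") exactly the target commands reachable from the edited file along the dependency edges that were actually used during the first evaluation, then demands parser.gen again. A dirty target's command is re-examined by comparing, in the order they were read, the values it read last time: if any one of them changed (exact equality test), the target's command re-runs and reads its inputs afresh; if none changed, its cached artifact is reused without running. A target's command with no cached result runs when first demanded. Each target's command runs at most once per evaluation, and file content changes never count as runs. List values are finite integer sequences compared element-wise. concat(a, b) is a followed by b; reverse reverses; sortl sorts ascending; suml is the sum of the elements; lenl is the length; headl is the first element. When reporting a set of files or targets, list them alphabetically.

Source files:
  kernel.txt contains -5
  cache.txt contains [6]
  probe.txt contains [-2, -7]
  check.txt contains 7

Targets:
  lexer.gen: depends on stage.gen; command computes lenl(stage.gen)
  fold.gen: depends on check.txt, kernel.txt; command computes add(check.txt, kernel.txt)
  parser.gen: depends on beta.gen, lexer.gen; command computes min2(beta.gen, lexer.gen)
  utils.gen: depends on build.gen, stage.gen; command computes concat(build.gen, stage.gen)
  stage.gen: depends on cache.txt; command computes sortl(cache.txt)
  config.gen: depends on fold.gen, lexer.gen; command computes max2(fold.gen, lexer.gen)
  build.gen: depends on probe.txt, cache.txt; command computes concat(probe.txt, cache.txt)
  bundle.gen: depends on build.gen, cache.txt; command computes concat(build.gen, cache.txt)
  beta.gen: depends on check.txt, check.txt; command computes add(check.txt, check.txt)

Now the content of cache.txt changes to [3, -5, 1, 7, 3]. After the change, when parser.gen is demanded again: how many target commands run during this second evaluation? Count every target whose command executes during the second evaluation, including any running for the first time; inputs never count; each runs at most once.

First demand of the output computes:
  beta.gen = add(7, 7) = 14
  stage.gen = sortl([6]) = [6]
  lexer.gen = lenl([6]) = 1
  parser.gen = min2(14, 1) = 1

After the edit, cleaning proceeds:
  stage.gen: a read changed (cache.txt [6]->[3, -5, 1, 7, 3]) — executes, giving [-5, 1, 3, 3, 7].
  lexer.gen: a read changed (stage.gen [6]->[-5, 1, 3, 3, 7]) — executes, giving 5.
  parser.gen: a read changed (lexer.gen 1->5) — executes, giving 5.

3 target commands run: lexer.gen, parser.gen, stage.gen.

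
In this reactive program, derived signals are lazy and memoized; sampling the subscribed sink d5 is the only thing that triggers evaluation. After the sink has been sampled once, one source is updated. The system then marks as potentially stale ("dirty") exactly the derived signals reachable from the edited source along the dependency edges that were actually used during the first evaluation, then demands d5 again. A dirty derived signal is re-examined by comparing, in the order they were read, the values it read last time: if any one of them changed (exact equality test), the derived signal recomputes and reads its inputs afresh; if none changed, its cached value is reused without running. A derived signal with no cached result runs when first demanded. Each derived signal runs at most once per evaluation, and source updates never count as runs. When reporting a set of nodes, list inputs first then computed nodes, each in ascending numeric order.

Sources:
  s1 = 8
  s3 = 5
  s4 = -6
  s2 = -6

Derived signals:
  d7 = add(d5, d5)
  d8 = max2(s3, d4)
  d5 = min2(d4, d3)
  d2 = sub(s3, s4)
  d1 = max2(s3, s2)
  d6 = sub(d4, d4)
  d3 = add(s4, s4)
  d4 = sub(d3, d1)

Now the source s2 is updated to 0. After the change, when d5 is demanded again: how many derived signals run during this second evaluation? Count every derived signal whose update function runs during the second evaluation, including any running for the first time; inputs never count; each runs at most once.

First demand of the output computes:
  d1 = max2(5, -6) = 5
  d3 = add(-6, -6) = -12
  d4 = sub(-12, 5) = -17
  d5 = min2(-17, -12) = -17

After the edit, cleaning proceeds:
  d1: a read changed (s2 -6->0) — executes, giving 5 — identical to its old value.
  d4: dirty, but its reads are unchanged (d3 unchanged, d1 unchanged); cached -17 stands.
  d5: dirty, but its reads are unchanged (d4 unchanged, d3 unchanged); cached -17 stands.

Note the absorption at d1: it re-runs yet its value is the same, leaving the output's value untouched.

1 derived signals run: d1.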